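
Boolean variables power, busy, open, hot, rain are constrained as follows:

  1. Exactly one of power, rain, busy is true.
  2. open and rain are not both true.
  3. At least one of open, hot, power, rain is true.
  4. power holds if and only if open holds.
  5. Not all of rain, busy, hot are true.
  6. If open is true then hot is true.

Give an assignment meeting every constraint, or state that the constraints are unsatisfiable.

power: True, busy: False, open: True, hot: True, rain: False

  (1) {power, rain, busy}: 1 true — exactly one ✓
  (2) open=T, rain=F — not both ✓
  (3) {open, hot, power, rain}: 3 true — at least one ✓
  (4) power=T, open=T — same ✓
  (5) {rain, busy, hot}: 1/3 true — not all ✓
  (6) open=T ⇒ hot: T ✓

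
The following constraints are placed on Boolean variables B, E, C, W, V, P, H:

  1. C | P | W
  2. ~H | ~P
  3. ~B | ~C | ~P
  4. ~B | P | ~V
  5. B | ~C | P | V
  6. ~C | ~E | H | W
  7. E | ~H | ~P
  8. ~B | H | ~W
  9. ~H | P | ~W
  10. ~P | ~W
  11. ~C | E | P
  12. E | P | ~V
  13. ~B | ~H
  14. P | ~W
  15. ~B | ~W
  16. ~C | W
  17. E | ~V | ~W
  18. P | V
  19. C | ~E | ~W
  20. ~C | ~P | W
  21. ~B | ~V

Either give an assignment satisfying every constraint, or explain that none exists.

B: True, E: True, C: False, W: False, V: False, P: True, H: False

Set B = True.
  then (~B | ~H) forces H = False.
  then (~B | ~W) forces W = False.
  then (~C | W) forces C = False.
  then (~B | ~V) forces V = False.
  then (C | P | W) forces P = True.
Set E = True.
All clauses satisfied.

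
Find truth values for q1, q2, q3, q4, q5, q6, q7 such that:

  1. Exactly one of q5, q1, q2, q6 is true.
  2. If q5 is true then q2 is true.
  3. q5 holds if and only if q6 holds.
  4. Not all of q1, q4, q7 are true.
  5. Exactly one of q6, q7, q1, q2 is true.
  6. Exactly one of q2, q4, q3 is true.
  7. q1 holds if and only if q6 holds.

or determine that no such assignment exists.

q1=F, q2=T, q3=F, q4=F, q5=F, q6=F, q7=F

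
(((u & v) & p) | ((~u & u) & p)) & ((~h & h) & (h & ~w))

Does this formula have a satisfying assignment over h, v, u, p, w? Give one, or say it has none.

Unsatisfiable — no assignment works.

Case h = True: the conjunct ~h is False.
Case h = False: the conjunct h is False.
Both cases fail — unsatisfiable.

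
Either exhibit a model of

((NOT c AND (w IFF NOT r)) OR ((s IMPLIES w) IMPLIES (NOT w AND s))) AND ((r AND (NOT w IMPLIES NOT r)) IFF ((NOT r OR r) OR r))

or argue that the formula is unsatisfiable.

Case r = True: the formula simplifies to ((NOT c AND NOT w) OR ((s IMPLIES w) IMPLIES (NOT w AND s))) AND w.
  w = True: the conjunct (NOT c AND NOT w) OR ((s IMPLIES w) IMPLIES (NOT w AND s)) becomes (NOT c AND False) OR (True IMPLIES False) = False.
  w = False: the conjunct w is False.
Case r = False: the conjunct (r AND (NOT w IMPLIES NOT r)) IFF ((NOT r OR r) OR r) becomes (False AND True) IFF (True OR False) = False.
Both cases fail — unsatisfiable.

Unsatisfiable — no assignment works.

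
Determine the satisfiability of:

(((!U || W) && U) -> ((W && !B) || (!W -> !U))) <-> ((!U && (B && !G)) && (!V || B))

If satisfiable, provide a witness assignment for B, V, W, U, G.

B = True, V = True, W = True, U = False, G = False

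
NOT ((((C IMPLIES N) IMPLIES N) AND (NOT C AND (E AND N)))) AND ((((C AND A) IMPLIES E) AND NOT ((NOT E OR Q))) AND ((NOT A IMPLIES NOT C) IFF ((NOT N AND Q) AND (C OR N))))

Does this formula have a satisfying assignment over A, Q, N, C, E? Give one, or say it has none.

A = False, Q = False, N = True, C = True, E = True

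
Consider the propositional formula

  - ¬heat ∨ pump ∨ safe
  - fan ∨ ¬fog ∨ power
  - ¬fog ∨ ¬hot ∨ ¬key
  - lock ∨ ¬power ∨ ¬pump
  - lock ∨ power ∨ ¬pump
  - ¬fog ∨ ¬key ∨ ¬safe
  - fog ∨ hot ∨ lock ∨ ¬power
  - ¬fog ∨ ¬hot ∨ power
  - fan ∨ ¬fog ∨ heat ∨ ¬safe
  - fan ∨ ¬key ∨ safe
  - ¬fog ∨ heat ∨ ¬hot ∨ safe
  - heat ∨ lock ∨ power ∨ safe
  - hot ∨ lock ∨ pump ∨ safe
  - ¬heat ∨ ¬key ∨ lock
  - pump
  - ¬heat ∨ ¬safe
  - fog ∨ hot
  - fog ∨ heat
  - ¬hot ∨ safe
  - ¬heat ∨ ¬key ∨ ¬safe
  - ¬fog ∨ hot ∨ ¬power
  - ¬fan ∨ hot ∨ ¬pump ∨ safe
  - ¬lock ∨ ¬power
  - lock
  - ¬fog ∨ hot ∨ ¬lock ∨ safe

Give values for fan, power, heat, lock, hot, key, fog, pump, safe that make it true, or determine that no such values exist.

fan: True; power: False; heat: False; lock: True; hot: False; key: False; fog: True; pump: True; safe: True

Unit clause (pump) forces pump = True.
Unit clause (lock) forces lock = True.
In (¬lock ∨ ¬power) only ¬power is left, so power = False.
Try fan = False:
  (fan ∨ ¬fog ∨ power) forces fog = False.
  (fog ∨ hot) forces hot = True.
  (fog ∨ heat) forces heat = True.
  (¬heat ∨ ¬safe) forces safe = False.
  clause (¬hot ∨ safe) is falsified — backtrack.
So fan = True.
Try heat = True:
  (¬heat ∨ ¬safe) forces safe = False.
  (¬hot ∨ safe) forces hot = False.
  clause (¬fan ∨ hot ∨ ¬pump ∨ safe) is falsified — backtrack.
So heat = False.
  then (fog ∨ heat) forces fog = True.
  then (¬fog ∨ ¬hot ∨ power) forces hot = False.
  then (¬fan ∨ hot ∨ ¬pump ∨ safe) forces safe = True.
  then (¬fog ∨ ¬key ∨ ¬safe) forces key = False.
All clauses satisfied.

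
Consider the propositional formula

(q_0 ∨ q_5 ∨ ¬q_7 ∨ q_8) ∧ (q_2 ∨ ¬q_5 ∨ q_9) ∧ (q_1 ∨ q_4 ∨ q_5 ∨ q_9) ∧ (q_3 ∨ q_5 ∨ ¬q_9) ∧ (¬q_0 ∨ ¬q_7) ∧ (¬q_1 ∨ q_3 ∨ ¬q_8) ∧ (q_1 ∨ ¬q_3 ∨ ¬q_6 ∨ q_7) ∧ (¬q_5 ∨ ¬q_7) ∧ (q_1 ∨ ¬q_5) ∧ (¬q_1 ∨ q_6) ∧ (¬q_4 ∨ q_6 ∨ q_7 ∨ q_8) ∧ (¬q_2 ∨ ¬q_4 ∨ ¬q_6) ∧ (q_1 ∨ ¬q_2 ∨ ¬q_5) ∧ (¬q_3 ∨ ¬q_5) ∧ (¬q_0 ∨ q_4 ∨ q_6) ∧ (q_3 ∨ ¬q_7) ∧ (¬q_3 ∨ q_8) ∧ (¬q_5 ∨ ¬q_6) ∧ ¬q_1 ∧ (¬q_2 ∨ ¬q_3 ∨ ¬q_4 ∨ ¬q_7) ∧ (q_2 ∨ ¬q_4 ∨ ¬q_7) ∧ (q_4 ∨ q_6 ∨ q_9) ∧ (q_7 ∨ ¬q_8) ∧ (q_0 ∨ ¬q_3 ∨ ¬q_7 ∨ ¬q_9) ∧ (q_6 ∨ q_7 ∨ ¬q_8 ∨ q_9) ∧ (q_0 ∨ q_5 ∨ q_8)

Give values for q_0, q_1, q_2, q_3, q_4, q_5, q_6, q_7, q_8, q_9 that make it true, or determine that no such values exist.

Unit clause (¬q_1) forces q_1 = False.
In (q_1 ∨ ¬q_5) only ¬q_5 is left, so q_5 = False.
Set q_0 = True.
  then (¬q_0 ∨ ¬q_7) forces q_7 = False.
  then (q_7 ∨ ¬q_8) forces q_8 = False.
  then (¬q_3 ∨ q_8) forces q_3 = False.
  then (q_3 ∨ q_5 ∨ ¬q_9) forces q_9 = False.
  then (q_1 ∨ q_4 ∨ q_5 ∨ q_9) forces q_4 = True.
  then (¬q_4 ∨ q_6 ∨ q_7 ∨ q_8) forces q_6 = True.
  then (¬q_2 ∨ ¬q_4 ∨ ¬q_6) forces q_2 = False.
All clauses satisfied.

q_0=T; q_1=F; q_2=F; q_3=F; q_4=T; q_5=F; q_6=T; q_7=F; q_8=F; q_9=F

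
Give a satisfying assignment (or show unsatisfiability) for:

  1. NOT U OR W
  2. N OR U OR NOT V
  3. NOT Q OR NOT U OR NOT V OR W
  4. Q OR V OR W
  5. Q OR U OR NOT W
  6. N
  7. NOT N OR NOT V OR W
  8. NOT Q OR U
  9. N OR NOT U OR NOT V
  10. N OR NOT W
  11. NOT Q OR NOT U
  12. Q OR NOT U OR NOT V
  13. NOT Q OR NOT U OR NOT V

Unit clause (N) forces N = True.
Try W = False:
  (NOT U OR W) forces U = False.
  (NOT N OR NOT V OR W) forces V = False.
  (Q OR V OR W) forces Q = True.
  clause (NOT Q OR U) is falsified — backtrack.
So W = True.
Set V = False.
Set U = True.
  then (NOT Q OR NOT U) forces Q = False.
All clauses satisfied.

W = True; V = False; U = True; Q = False; N = True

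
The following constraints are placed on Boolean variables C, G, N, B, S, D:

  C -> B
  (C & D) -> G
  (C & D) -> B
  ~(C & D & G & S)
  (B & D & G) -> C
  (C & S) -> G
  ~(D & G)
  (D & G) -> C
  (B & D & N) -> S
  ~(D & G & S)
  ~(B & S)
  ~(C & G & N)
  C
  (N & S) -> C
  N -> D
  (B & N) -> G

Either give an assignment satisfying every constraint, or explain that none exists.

C: True, G: True, N: False, B: True, S: False, D: False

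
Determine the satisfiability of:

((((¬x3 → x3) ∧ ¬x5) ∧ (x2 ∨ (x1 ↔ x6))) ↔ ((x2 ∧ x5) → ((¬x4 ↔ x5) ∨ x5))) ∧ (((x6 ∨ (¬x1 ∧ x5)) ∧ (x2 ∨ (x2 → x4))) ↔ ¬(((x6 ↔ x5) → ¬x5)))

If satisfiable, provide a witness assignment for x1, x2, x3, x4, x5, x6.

x1 = True, x2 = True, x3 = True, x4 = False, x5 = False, x6 = False

  (((¬x3 → x3) ∧ ¬x5) ∧ (x2 ∨ (x1 ↔ x6))) ↔ ((x2 ∧ x5) → ((¬x4 ↔ x5) ∨ x5)) = True
    ((¬x3 → x3) ∧ ¬x5) ∧ (x2 ∨ (x1 ↔ x6)) = True
      (¬x3 → x3) ∧ ¬x5 = True
        ¬x3 → x3 = True
          ¬x3 = False
        ¬x5 = True
      x2 ∨ (x1 ↔ x6) = True
        x1 ↔ x6 = False
    (x2 ∧ x5) → ((¬x4 ↔ x5) ∨ x5) = True
      x2 ∧ x5 = False
      (¬x4 ↔ x5) ∨ x5 = False
        ¬x4 ↔ x5 = False
          ¬x4 = True
  ((x6 ∨ (¬x1 ∧ x5)) ∧ (x2 ∨ (x2 → x4))) ↔ ¬(((x6 ↔ x5) → ¬x5)) = True
    (x6 ∨ (¬x1 ∧ x5)) ∧ (x2 ∨ (x2 → x4)) = False
      x6 ∨ (¬x1 ∧ x5) = False
        ¬x1 ∧ x5 = False
          ¬x1 = False
      x2 ∨ (x2 → x4) = True
        x2 → x4 = False
    ¬(((x6 ↔ x5) → ¬x5)) = False
      (x6 ↔ x5) → ¬x5 = True
        x6 ↔ x5 = True
        ¬x5 = True
Both conjuncts True, so the formula holds.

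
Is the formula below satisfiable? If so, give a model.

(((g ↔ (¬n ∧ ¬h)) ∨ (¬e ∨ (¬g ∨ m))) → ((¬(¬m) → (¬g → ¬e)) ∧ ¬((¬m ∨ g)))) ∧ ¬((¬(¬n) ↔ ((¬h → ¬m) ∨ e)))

m: False; h: True; n: False; e: True; g: True

  ((g ↔ (¬n ∧ ¬h)) ∨ (¬e ∨ (¬g ∨ m))) → ((¬(¬m) → (¬g → ¬e)) ∧ ¬((¬m ∨ g))) = True
    (g ↔ (¬n ∧ ¬h)) ∨ (¬e ∨ (¬g ∨ m)) = False
      g ↔ (¬n ∧ ¬h) = False
        ¬n ∧ ¬h = False
          ¬n = True
          ¬h = False
      ¬e ∨ (¬g ∨ m) = False
        ¬e = False
        ¬g ∨ m = False
          ¬g = False
    (¬(¬m) → (¬g → ¬e)) ∧ ¬((¬m ∨ g)) = False
      ¬(¬m) → (¬g → ¬e) = True
        ¬(¬m) = False
          ¬m = True
        ¬g → ¬e = True
          ¬g = False
          ¬e = False
      ¬((¬m ∨ g)) = False
        ¬m ∨ g = True
          ¬m = True
  ¬((¬(¬n) ↔ ((¬h → ¬m) ∨ e))) = True
    ¬(¬n) ↔ ((¬h → ¬m) ∨ e) = False
      ¬(¬n) = False
        ¬n = True
      (¬h → ¬m) ∨ e = True
        ¬h → ¬m = True
          ¬h = False
          ¬m = True
Both conjuncts True, so the formula holds.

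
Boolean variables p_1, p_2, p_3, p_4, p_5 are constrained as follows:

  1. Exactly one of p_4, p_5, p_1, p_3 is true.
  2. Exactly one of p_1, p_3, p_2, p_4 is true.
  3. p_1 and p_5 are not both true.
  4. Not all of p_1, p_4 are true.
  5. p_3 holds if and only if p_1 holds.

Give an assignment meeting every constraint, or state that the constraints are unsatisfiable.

p_1=F; p_2=T; p_3=F; p_4=F; p_5=T

  (1) {p_4, p_5, p_1, p_3}: 1 true — exactly one ✓
  (2) {p_1, p_3, p_2, p_4}: 1 true — exactly one ✓
  (3) p_1=F, p_5=T — not both ✓
  (4) {p_1, p_4}: 0/2 true — not all ✓
  (5) p_3=F, p_1=F — same ✓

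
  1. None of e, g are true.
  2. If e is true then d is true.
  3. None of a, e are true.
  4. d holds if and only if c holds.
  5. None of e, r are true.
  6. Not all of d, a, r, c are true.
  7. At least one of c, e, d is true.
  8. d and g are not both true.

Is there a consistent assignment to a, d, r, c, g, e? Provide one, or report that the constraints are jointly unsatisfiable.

a: False, d: True, r: False, c: True, g: False, e: False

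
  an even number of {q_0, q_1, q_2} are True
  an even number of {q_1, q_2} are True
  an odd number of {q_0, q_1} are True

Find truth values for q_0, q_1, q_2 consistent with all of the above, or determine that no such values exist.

q_0 = False; q_1 = True; q_2 = True

{q_0, q_1, q_2}: 2 true → even ✓
{q_1, q_2}: 2 true → even ✓
{q_0, q_1}: 1 true → odd ✓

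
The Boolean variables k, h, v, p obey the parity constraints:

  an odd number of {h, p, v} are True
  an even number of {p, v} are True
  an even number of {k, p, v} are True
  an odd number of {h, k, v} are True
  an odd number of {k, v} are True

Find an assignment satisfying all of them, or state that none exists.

The formula is unsatisfiable.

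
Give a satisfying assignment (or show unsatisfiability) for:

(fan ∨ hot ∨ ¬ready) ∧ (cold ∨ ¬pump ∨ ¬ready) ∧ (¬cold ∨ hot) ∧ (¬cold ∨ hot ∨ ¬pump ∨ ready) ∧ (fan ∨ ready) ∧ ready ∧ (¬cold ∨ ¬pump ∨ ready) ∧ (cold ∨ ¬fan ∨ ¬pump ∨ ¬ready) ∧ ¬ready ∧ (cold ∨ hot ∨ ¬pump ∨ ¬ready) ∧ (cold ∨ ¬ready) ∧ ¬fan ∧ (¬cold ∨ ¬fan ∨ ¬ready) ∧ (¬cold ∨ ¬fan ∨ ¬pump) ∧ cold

Case ready = True:
  Clause (¬ready) is falsified — contradiction.
Case ready = False:
  Clause (ready) is falsified — contradiction.
Both cases fail, so the formula is unsatisfiable.

Unsatisfiable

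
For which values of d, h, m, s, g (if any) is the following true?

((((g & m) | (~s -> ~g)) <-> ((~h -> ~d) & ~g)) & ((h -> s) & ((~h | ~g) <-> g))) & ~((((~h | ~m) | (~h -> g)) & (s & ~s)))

d=F; h=F; m=F; s=F; g=T

  (((g & m) | (~s -> ~g)) <-> ((~h -> ~d) & ~g)) & ((h -> s) & ((~h | ~g) <-> g)) = True
    ((g & m) | (~s -> ~g)) <-> ((~h -> ~d) & ~g) = True
      (g & m) | (~s -> ~g) = False
        g & m = False
        ~s -> ~g = False
          ~s = True
          ~g = False
      (~h -> ~d) & ~g = False
        ~h -> ~d = True
          ~h = True
          ~d = True
        ~g = False
    (h -> s) & ((~h | ~g) <-> g) = True
      h -> s = True
      (~h | ~g) <-> g = True
        ~h | ~g = True
          ~h = True
          ~g = False
  ~((((~h | ~m) | (~h -> g)) & (s & ~s))) = True
    ((~h | ~m) | (~h -> g)) & (s & ~s) = False
      (~h | ~m) | (~h -> g) = True
        ~h | ~m = True
          ~h = True
          ~m = True
        ~h -> g = True
          ~h = True
      s & ~s = False
        ~s = True
Both conjuncts True, so the formula holds.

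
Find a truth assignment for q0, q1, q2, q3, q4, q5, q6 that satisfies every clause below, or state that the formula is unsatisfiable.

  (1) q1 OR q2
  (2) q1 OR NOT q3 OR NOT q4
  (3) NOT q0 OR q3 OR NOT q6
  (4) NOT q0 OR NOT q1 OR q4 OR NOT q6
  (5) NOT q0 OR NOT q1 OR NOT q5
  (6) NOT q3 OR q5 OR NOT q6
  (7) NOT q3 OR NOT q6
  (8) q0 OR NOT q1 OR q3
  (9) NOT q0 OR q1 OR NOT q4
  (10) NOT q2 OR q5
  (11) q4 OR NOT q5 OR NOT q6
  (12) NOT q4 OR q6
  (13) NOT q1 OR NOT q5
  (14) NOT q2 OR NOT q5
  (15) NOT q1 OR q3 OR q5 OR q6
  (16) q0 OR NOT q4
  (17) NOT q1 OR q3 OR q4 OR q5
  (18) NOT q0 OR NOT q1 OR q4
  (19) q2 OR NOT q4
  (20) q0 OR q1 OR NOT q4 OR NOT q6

q0 = False, q1 = True, q2 = False, q3 = True, q4 = False, q5 = False, q6 = False

Set q0 = False.
  then (q0 OR NOT q4) forces q4 = False.
Try q1 = False:
  (q1 OR q2) forces q2 = True.
  (NOT q2 OR q5) forces q5 = True.
  clause (NOT q2 OR NOT q5) is falsified — backtrack.
So q1 = True.
  then (q0 OR NOT q1 OR q3) forces q3 = True.
  then (NOT q1 OR NOT q5) forces q5 = False.
  then (NOT q3 OR q5 OR NOT q6) forces q6 = False.
  then (NOT q2 OR q5) forces q2 = False.
All clauses satisfied.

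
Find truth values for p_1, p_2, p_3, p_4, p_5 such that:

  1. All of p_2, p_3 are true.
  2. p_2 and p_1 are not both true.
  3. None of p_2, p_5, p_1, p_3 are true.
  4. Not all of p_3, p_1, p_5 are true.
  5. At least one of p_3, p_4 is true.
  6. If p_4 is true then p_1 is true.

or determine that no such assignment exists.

No satisfying assignment exists.

Case p_2 = True:
  Constraint (3) is violated (p_2=T) — contradiction.
Case p_2 = False:
  Constraint (1) is violated (p_2=F) — contradiction.
Both cases fail — unsatisfiable.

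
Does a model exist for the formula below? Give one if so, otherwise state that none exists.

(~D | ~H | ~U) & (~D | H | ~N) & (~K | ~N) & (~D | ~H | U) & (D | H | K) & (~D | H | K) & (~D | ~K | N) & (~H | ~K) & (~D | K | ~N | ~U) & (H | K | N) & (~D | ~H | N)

Set D = False.
Set N = False.
Set U = False.
Set H = True.
  then (~H | ~K) forces K = False.
All clauses satisfied.

D: False; N: False; U: False; H: True; K: False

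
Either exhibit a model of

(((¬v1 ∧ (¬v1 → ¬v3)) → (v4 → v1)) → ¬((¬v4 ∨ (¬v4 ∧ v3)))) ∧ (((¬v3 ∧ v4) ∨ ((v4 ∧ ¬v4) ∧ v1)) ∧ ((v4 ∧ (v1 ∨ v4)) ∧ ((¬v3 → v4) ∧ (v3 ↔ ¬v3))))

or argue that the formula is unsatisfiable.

UNSATISFIABLE

The conjunct v3 ↔ ¬v3 is unsatisfiable on its own:
  v3=F: evaluates to False.
  v3=T: evaluates to False.
So the whole conjunction is unsatisfiable.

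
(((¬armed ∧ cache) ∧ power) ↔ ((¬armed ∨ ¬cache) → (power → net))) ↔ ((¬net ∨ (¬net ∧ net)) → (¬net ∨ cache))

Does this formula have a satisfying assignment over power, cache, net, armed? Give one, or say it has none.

power = True, cache = True, net = True, armed = False

  (((¬armed ∧ cache) ∧ power) ↔ ((¬armed ∨ ¬cache) → (power → net))) ↔ ((¬net ∨ (¬net ∧ net)) → (¬net ∨ cache)) = True
    ((¬armed ∧ cache) ∧ power) ↔ ((¬armed ∨ ¬cache) → (power → net)) = True
      (¬armed ∧ cache) ∧ power = True
        ¬armed ∧ cache = True
          ¬armed = True
      (¬armed ∨ ¬cache) → (power → net) = True
        ¬armed ∨ ¬cache = True
          ¬armed = True
          ¬cache = False
        power → net = True
    (¬net ∨ (¬net ∧ net)) → (¬net ∨ cache) = True
      ¬net ∨ (¬net ∧ net) = False
        ¬net = False
        ¬net ∧ net = False
          ¬net = False
      ¬net ∨ cache = True
        ¬net = False
The formula evaluates to True.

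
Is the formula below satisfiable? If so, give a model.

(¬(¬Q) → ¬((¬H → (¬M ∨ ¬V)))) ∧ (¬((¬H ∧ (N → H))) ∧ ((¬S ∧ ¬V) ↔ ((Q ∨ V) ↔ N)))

S = True, Q = False, N = True, H = False, V = False, M = False

  ¬(¬Q) → ¬((¬H → (¬M ∨ ¬V))) = True
    ¬(¬Q) = False
      ¬Q = True
    ¬((¬H → (¬M ∨ ¬V))) = False
      ¬H → (¬M ∨ ¬V) = True
        ¬H = True
        ¬M ∨ ¬V = True
          ¬M = True
          ¬V = True
  ¬((¬H ∧ (N → H))) ∧ ((¬S ∧ ¬V) ↔ ((Q ∨ V) ↔ N)) = True
    ¬((¬H ∧ (N → H))) = True
      ¬H ∧ (N → H) = False
        ¬H = True
        N → H = False
    (¬S ∧ ¬V) ↔ ((Q ∨ V) ↔ N) = True
      ¬S ∧ ¬V = False
        ¬S = False
        ¬V = True
      (Q ∨ V) ↔ N = False
        Q ∨ V = False
Both conjuncts True, so the formula holds.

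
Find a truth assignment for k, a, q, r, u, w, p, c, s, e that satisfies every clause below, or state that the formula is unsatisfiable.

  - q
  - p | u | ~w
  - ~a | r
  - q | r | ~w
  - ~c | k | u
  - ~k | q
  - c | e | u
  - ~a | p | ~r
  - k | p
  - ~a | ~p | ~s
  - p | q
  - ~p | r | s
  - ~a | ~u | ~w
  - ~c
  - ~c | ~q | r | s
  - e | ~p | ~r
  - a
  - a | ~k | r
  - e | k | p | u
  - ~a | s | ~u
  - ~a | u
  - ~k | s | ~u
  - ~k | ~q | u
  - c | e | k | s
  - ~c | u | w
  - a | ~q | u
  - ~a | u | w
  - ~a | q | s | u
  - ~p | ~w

Case a = True:
  (q) forces q = True.
  (~a | r) forces r = True.
  (~a | p | ~r) forces p = True.
  (~a | ~p | ~s) forces s = False.
  (~c) forces c = False.
  (e | ~p | ~r) forces e = True.
  (~a | s | ~u) forces u = False.
  Clause (~a | u) is falsified — contradiction.
Case a = False:
  Clause (a) is falsified — contradiction.
Both cases fail, so the formula is unsatisfiable.

No satisfying assignment exists.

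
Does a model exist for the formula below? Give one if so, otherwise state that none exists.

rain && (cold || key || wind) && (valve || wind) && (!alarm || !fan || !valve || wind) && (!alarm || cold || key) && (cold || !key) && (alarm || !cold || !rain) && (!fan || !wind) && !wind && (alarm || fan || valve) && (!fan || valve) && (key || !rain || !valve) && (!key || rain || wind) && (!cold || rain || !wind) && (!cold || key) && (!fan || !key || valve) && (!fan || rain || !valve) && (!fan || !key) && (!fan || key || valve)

Unit clause (rain) forces rain = True.
Unit clause (!wind) forces wind = False.
In (valve || wind) only valve is left, so valve = True.
In (key || !rain || !valve) only key is left, so key = True.
In (!fan || !key) only !fan is left, so fan = False.
In (cold || !key) only cold is left, so cold = True.
In (alarm || !cold || !rain) only alarm is left, so alarm = True.
All clauses satisfied.

rain=T, valve=T, alarm=T, cold=T, fan=F, wind=F, key=T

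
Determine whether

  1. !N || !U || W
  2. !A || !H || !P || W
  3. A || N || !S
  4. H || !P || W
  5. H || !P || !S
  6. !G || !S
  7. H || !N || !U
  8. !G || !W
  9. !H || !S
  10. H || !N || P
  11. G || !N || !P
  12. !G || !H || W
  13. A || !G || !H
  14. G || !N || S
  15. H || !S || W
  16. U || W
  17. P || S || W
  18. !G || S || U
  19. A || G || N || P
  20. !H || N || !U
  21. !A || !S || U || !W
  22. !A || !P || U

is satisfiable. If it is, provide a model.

P = False; A = True; N = False; S = False; H = False; G = False; W = True; U = False

Set P = False.
Set A = True.
Try N = True:
  (H || !N || P) forces H = True.
  (!H || !S) forces S = False.
  (G || !N || S) forces G = True.
  (!G || !W) forces W = False.
  clause (!G || !H || W) is falsified — backtrack.
So N = False.
Set S = False.
  then (P || S || W) forces W = True.
  then (!G || !W) forces G = False.
Set H = False.
Set U = False.
All clauses satisfied.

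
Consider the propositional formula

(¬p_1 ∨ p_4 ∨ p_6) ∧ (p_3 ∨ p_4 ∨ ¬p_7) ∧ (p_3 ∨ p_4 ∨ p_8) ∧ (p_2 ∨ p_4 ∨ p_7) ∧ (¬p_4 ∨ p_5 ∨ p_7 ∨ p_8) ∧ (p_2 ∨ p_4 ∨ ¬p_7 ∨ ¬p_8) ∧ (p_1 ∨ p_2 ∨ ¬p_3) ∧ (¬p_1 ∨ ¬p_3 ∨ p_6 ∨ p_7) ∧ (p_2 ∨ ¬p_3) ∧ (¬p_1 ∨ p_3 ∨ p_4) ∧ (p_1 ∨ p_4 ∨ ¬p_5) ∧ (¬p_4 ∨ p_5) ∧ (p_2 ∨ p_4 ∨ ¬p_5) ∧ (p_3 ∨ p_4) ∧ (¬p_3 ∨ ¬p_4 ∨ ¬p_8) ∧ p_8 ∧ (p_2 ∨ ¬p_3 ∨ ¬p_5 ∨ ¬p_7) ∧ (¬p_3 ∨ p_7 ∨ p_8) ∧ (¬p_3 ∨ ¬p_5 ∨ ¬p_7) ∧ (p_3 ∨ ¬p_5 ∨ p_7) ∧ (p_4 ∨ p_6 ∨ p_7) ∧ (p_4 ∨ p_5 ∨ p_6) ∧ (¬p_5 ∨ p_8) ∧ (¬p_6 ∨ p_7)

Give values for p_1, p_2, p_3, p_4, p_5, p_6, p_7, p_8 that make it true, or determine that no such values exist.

p_1 = True; p_2 = False; p_3 = False; p_4 = True; p_5 = True; p_6 = False; p_7 = True; p_8 = True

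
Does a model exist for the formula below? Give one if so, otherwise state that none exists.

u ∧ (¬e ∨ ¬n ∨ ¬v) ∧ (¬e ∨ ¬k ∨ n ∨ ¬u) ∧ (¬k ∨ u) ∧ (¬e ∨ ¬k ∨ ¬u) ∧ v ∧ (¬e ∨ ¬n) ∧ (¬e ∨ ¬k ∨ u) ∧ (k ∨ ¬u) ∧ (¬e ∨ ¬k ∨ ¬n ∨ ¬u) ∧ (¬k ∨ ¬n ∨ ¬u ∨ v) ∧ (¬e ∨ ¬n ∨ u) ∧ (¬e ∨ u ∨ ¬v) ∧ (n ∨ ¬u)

e: False; u: True; v: True; n: True; k: True

Unit clause (u) forces u = True.
Unit clause (v) forces v = True.
In (k ∨ ¬u) only k is left, so k = True.
In (n ∨ ¬u) only n is left, so n = True.
In (¬e ∨ ¬n ∨ ¬v) only ¬e is left, so e = False.
All clauses satisfied.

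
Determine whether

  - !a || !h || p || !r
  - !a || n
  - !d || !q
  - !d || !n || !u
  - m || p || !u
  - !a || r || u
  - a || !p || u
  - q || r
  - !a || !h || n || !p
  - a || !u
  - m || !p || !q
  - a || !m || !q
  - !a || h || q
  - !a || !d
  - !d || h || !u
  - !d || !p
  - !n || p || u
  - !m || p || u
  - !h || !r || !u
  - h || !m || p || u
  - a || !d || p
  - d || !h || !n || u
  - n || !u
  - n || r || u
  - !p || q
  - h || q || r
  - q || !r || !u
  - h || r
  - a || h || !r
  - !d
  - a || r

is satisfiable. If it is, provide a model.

Unit clause (!d) forces d = False.
Set q = True.
Set p = False.
Set a = False.
  then (a || !u) forces u = False.
  then (a || !m || !q) forces m = False.
  then (!n || p || u) forces n = False.
  then (n || r || u) forces r = True.
  then (a || h || !r) forces h = True.
All clauses satisfied.

q: True; p: False; d: False; a: False; m: False; r: True; n: False; u: False; h: True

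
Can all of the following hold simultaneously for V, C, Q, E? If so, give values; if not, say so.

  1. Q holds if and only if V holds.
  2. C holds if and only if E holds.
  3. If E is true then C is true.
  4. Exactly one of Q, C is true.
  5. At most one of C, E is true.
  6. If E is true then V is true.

V = True, C = False, Q = True, E = False

  (1) Q=T, V=T — same ✓
  (2) C=F, E=F — same ✓
  (3) E=F ⇒ C: vacuous ✓
  (4) {Q, C}: 1 true — exactly one ✓
  (5) {C, E}: 0 true — at most one ✓
  (6) E=F ⇒ V: vacuous ✓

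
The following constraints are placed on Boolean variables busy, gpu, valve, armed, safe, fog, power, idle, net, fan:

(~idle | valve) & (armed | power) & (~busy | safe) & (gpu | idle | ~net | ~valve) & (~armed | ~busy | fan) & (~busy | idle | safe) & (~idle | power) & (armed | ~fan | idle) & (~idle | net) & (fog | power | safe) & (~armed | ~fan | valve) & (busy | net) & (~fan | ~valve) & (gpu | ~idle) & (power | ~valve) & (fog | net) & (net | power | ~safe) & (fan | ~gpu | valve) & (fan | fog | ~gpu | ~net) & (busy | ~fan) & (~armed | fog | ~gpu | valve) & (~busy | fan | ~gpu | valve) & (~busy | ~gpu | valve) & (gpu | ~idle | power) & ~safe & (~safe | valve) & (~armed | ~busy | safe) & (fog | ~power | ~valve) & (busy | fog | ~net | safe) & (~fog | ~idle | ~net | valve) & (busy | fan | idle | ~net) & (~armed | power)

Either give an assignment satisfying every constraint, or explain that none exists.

Unit clause (~safe) forces safe = False.
In (~busy | safe) only ~busy is left, so busy = False.
In (busy | net) only net is left, so net = True.
In (busy | ~fan) only ~fan is left, so fan = False.
In (busy | fog | ~net | safe) only fog is left, so fog = True.
In (busy | fan | idle | ~net) only idle is left, so idle = True.
In (~idle | valve) only valve is left, so valve = True.
In (~idle | power) only power is left, so power = True.
In (gpu | ~idle) only gpu is left, so gpu = True.
Set armed = False.
All clauses satisfied.

busy=F, gpu=T, valve=T, armed=F, safe=F, fog=T, power=T, idle=T, net=T, fan=F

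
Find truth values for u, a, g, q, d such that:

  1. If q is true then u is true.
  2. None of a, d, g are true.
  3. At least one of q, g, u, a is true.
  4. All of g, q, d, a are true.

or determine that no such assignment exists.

Case a = True:
  Constraint (2) is violated (a=T) — contradiction.
Case a = False:
  Constraint (4) is violated (a=F) — contradiction.
Both cases fail — unsatisfiable.

Unsatisfiable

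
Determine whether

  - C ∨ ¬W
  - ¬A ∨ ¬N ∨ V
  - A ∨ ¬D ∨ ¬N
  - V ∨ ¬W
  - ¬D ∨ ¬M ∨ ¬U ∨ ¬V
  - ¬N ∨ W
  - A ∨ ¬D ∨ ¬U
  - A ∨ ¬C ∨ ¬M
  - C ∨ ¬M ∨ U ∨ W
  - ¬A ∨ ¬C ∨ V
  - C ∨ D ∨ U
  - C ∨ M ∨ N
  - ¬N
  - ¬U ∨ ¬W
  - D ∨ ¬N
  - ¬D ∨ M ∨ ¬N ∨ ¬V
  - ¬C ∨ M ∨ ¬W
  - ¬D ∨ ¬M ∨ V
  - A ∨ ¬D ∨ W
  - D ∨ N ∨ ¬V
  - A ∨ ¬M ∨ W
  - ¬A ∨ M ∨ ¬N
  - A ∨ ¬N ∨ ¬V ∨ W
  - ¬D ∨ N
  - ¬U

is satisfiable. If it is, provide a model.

C = True, W = False, A = False, N = False, M = False, V = False, U = False, D = False

Unit clause (¬N) forces N = False.
In (¬D ∨ N) only ¬D is left, so D = False.
Unit clause (¬U) forces U = False.
In (C ∨ D ∨ U) only C is left, so C = True.
In (D ∨ N ∨ ¬V) only ¬V is left, so V = False.
In (V ∨ ¬W) only ¬W is left, so W = False.
In (¬A ∨ ¬C ∨ V) only ¬A is left, so A = False.
In (A ∨ ¬M ∨ W) only ¬M is left, so M = False.
All clauses satisfied.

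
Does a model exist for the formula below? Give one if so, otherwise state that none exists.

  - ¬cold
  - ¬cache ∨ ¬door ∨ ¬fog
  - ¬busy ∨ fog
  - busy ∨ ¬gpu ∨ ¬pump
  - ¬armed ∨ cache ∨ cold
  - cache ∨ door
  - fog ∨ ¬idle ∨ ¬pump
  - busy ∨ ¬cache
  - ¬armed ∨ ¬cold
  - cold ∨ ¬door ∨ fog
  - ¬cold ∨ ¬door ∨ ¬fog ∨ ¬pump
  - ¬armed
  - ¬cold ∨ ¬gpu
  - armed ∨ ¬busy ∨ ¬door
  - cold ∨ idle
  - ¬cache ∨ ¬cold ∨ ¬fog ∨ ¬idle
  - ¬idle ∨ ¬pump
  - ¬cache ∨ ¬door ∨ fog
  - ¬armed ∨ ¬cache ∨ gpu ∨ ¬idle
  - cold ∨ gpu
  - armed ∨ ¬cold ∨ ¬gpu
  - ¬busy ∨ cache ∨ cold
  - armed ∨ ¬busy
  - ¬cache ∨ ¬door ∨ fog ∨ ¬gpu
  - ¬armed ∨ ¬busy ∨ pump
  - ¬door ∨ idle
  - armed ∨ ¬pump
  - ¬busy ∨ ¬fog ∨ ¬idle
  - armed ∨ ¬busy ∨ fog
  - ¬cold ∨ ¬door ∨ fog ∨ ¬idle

Unit clause (¬cold) forces cold = False.
Unit clause (¬armed) forces armed = False.
In (cold ∨ idle) only idle is left, so idle = True.
In (¬idle ∨ ¬pump) only ¬pump is left, so pump = False.
In (cold ∨ gpu) only gpu is left, so gpu = True.
In (armed ∨ ¬busy) only ¬busy is left, so busy = False.
In (busy ∨ ¬cache) only ¬cache is left, so cache = False.
In (cache ∨ door) only door is left, so door = True.
In (cold ∨ ¬door ∨ fog) only fog is left, so fog = True.
All clauses satisfied.

door = True, gpu = True, armed = False, cold = False, idle = True, cache = False, pump = False, busy = False, fog = True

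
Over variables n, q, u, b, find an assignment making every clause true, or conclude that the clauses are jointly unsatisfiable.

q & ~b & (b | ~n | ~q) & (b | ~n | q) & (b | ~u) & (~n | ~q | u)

n: False; q: True; u: False; b: False

Unit clause (q) forces q = True.
Unit clause (~b) forces b = False.
In (b | ~n | ~q) only ~n is left, so n = False.
In (b | ~u) only ~u is left, so u = False.
All clauses satisfied.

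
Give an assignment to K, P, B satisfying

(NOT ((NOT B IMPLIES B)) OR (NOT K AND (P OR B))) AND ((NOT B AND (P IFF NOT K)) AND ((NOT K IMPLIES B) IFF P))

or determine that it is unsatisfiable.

Case B = True: the conjunct NOT B is False.
Case B = False: the formula simplifies to (P IFF NOT K) AND (K IFF P).
  K = True: simplifies to NOT P AND P.
    P = True: the conjunct NOT P is False.
    P = False: the conjunct P is False.
  K = False: simplifies to P AND NOT P.
    P = True: the conjunct NOT P is False.
    P = False: the conjunct P is False.
Both cases fail — unsatisfiable.

UNSATISFIABLE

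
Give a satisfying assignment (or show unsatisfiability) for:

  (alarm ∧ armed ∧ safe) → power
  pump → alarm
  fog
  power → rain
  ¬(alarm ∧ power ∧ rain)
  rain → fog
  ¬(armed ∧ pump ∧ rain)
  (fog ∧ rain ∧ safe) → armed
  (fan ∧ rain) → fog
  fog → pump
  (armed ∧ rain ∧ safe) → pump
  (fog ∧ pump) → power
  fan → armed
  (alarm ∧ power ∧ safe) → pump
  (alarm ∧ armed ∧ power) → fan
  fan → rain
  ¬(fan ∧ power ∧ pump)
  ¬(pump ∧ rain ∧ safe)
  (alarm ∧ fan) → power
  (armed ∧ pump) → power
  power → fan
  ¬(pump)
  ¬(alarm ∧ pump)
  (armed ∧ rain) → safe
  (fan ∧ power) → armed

No satisfying assignment exists.

Case pump = True:
  Clause (¬pump) is falsified — contradiction.
Case pump = False:
  (fog) forces fog = True.
  Clause (¬fog ∨ pump) is falsified — contradiction.
Both cases fail, so the formula is unsatisfiable.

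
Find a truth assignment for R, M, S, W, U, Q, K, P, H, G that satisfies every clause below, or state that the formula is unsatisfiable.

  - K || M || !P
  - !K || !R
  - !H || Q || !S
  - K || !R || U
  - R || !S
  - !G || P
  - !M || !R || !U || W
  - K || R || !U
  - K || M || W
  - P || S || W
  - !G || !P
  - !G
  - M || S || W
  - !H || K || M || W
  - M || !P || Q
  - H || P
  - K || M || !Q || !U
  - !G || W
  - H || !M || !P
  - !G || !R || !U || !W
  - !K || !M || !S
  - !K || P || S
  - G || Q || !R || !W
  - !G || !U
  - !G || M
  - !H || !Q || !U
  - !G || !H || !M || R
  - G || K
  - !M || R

R=F, M=F, S=F, W=T, U=F, Q=T, K=T, P=T, H=F, G=F

Unit clause (!G) forces G = False.
In (G || K) only K is left, so K = True.
In (!K || !R) only !R is left, so R = False.
In (R || !S) only !S is left, so S = False.
In (!K || P || S) only P is left, so P = True.
In (!M || R) only !M is left, so M = False.
In (M || S || W) only W is left, so W = True.
In (M || !P || Q) only Q is left, so Q = True.
Set U = False.
Set H = False.
All clauses satisfied.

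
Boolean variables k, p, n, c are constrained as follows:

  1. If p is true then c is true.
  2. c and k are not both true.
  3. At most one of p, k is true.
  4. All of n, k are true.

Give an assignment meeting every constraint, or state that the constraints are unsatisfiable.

k=T; p=F; n=T; c=F

  (1) p=F ⇒ c: vacuous ✓
  (2) c=F, k=T — not both ✓
  (3) {p, k}: 1 true — at most one ✓
  (4) {n, k}: all 2 true ✓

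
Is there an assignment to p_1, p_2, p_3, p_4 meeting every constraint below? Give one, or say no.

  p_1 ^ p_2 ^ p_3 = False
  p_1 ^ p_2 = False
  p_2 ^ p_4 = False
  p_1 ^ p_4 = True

No satisfying assignment exists.

Adding constraints 2, 3, 4 mod 2: every variable appears an even number of times on the left, so the left side is 0.
But the right sides sum to 1 (mod 2). 0 ≠ 1 — the system is inconsistent.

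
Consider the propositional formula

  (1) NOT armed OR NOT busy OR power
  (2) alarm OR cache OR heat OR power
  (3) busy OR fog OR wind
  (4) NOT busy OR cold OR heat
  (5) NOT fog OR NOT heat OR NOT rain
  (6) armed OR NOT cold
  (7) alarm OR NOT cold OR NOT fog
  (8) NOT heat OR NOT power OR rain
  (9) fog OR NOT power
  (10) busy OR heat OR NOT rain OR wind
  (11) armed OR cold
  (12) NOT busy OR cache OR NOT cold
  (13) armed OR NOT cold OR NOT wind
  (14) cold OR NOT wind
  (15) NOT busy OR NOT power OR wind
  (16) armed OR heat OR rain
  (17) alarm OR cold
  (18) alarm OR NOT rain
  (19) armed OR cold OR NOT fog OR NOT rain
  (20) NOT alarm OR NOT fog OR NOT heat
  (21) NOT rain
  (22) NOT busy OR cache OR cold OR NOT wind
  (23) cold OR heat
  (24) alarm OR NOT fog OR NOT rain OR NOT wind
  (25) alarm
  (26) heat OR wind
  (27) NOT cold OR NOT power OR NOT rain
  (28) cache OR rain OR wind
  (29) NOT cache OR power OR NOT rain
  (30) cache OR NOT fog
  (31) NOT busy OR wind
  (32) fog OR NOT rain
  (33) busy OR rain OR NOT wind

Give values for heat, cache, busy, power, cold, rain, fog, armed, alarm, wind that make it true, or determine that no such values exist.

Unit clause (NOT rain) forces rain = False.
Unit clause (alarm) forces alarm = True.
Set heat = False.
  then (armed OR heat OR rain) forces armed = True.
  then (cold OR heat) forces cold = True.
  then (heat OR wind) forces wind = True.
  then (busy OR rain OR NOT wind) forces busy = True.
  then (NOT armed OR NOT busy OR power) forces power = True.
  then (fog OR NOT power) forces fog = True.
  then (NOT busy OR cache OR NOT cold) forces cache = True.
All clauses satisfied.

heat: False, cache: True, busy: True, power: True, cold: True, rain: False, fog: True, armed: True, alarm: True, wind: True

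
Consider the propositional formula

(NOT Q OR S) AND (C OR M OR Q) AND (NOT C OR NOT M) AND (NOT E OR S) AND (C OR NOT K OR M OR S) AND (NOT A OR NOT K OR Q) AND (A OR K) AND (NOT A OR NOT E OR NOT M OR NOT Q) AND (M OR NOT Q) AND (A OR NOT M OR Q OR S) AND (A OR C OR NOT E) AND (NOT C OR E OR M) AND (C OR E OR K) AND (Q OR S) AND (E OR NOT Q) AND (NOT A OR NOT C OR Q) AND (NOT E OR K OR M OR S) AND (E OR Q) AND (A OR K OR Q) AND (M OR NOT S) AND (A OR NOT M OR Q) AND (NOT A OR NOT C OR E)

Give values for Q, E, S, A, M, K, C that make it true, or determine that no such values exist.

Q=F; E=T; S=T; A=T; M=T; K=F; C=F

Set Q = False.
  then (Q OR S) forces S = True.
  then (E OR Q) forces E = True.
  then (M OR NOT S) forces M = True.
  then (A OR NOT M OR Q) forces A = True.
  then (NOT C OR NOT M) forces C = False.
  then (NOT A OR NOT K OR Q) forces K = False.
All clauses satisfied.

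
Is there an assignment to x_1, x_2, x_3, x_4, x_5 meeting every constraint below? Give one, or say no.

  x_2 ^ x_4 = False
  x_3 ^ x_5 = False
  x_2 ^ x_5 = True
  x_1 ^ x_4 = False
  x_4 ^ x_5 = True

x_1: False; x_2: False; x_3: True; x_4: False; x_5: True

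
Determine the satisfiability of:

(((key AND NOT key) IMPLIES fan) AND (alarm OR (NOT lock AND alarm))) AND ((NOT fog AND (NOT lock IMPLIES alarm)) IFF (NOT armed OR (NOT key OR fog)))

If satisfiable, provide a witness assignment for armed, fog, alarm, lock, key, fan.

armed=F; fog=F; alarm=T; lock=T; key=T; fan=F

  ((key AND NOT key) IMPLIES fan) AND (alarm OR (NOT lock AND alarm)) = True
    (key AND NOT key) IMPLIES fan = True
      key AND NOT key = False
        NOT key = False
    alarm OR (NOT lock AND alarm) = True
      NOT lock AND alarm = False
        NOT lock = False
  (NOT fog AND (NOT lock IMPLIES alarm)) IFF (NOT armed OR (NOT key OR fog)) = True
    NOT fog AND (NOT lock IMPLIES alarm) = True
      NOT fog = True
      NOT lock IMPLIES alarm = True
        NOT lock = False
    NOT armed OR (NOT key OR fog) = True
      NOT armed = True
      NOT key OR fog = False
        NOT key = False
Both conjuncts True, so the formula holds.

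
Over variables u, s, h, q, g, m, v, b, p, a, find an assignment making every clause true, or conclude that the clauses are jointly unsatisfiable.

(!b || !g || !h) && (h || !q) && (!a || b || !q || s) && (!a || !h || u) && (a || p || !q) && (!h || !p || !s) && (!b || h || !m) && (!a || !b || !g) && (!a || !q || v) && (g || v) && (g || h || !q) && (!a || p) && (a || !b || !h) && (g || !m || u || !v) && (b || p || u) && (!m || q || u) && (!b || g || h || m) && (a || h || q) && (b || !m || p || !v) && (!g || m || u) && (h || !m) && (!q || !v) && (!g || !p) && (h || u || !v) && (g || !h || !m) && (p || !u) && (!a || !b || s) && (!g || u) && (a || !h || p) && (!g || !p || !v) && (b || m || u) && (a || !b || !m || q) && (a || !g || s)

u = True, s = False, h = True, q = False, g = False, m = False, v = True, b = False, p = True, a = False

Set u = True.
  then (p || !u) forces p = True.
  then (!g || !p) forces g = False.
  then (g || v) forces v = True.
  then (!q || !v) forces q = False.
Set s = False.
Set h = True.
  then (g || !h || !m) forces m = False.
Try b = True:
  (a || !b || !h) forces a = True.
  clause (!a || !b || s) is falsified — backtrack.
So b = False.
Set a = False.
All clauses satisfied.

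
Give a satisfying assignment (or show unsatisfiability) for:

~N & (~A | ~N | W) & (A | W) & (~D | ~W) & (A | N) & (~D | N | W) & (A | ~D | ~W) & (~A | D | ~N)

Unit clause (~N) forces N = False.
In (A | N) only A is left, so A = True.
Set W = True.
  then (~D | ~W) forces D = False.
Check each clause:
  (~N): ~N holds.
  (~A | ~N | W): ~N holds.
  (A | W): A holds.
  (~D | ~W): ~D holds.
  (A | N): A holds.
  (~D | N | W): ~D holds.
  (A | ~D | ~W): A holds.
  (~A | D | ~N): ~N holds.
All clauses satisfied.

A: True, W: True, N: False, D: False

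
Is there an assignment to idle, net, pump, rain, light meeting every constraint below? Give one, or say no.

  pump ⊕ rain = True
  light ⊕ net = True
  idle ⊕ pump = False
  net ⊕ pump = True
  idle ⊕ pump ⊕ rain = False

idle = True, net = False, pump = True, rain = False, light = True

pump ⊕ rain = T ⊕ F = True ✓
light ⊕ net = T ⊕ F = True ✓
idle ⊕ pump = T ⊕ T = False ✓
net ⊕ pump = F ⊕ T = True ✓
idle ⊕ pump ⊕ rain = T ⊕ T ⊕ F = False ✓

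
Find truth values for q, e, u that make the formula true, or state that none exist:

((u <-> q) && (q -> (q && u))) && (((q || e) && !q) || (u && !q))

q: False; e: True; u: False

  (u <-> q) && (q -> (q && u)) = True
    u <-> q = True
    q -> (q && u) = True
      q && u = False
  ((q || e) && !q) || (u && !q) = True
    (q || e) && !q = True
      q || e = True
      !q = True
    u && !q = False
      !q = True
Both conjuncts True, so the formula holds.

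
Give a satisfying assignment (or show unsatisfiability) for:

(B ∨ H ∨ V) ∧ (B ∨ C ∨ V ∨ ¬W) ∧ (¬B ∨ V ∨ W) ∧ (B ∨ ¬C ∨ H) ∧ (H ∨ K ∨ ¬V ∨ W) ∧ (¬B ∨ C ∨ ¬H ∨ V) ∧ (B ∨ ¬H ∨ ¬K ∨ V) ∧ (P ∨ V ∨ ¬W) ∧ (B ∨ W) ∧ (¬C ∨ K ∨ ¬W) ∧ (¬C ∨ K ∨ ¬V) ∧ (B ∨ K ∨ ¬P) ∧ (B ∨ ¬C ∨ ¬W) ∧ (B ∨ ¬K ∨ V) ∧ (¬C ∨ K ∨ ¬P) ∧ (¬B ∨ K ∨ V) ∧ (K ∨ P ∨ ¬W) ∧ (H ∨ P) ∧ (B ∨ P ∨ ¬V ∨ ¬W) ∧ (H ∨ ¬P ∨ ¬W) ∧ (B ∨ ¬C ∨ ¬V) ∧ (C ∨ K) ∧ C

Unit clause (C) forces C = True.
Set V = True.
  then (¬C ∨ K ∨ ¬V) forces K = True.
  then (B ∨ ¬C ∨ ¬V) forces B = True.
Set W = False.
Set P = True.
Set H = False.
All clauses satisfied.

V=T, K=T, W=F, P=T, B=T, C=T, H=F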